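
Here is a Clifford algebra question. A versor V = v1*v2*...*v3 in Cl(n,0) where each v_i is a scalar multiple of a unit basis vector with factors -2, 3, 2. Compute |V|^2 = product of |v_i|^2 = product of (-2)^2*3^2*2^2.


Each vector v_i has |v_i|^2 = s_i^2
Squared scales: (-2)^2 = 4, 3^2 = 9, 2^2 = 4
|V|^2 = 4 * 9 * 4
= 144


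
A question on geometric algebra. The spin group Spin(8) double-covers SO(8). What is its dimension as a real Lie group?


Spin(n) double-covers SO(n); both have Lie algebra so(n) of dimension n(n-1)/2.
n = 8
n(n-1) = 8 * 7 = 56
dim Spin(8) = 56/2 = 28


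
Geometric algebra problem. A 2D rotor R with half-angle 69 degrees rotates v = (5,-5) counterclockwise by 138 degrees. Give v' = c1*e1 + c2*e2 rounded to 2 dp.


Rotor R = cos(69deg) - sin(69deg)*e12
Rotation angle theta = 2 * 69 = 138 degrees
v' = R*v*~R rotates v by theta.
cos(138deg) = -0.7431, sin(138deg) = 0.6691
v'_1 = 5*cos(138deg) - (-5)*sin(138deg)
= 5*(-0.7431) - (-5)*0.6691
= -0.37
v'_2 = 5*sin(138deg) + (-5)*cos(138deg)
= 5*0.6691 + (-5)*(-0.7431)
= 7.06
v' = -0.37*e1 + 7.06*e2


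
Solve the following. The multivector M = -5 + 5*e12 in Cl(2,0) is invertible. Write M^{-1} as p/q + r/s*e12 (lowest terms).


M = -5 + 5*e12, where e12^2 = -1.
Since M commutes with its reverse ~M = a - b*e12, M * ~M = a^2 - b^2*e12^2 = a^2 + b^2.
So M^{-1} = ~M / (a^2 + b^2) = (a - b*e12)/(a^2 + b^2).
a^2 + b^2 = 25 + 25 = 50
Scalar part = -5/50 = -1/10
Bivector coeff = -5/50 = -1/10
M^{-1} = -1/10 - 1/10*e12


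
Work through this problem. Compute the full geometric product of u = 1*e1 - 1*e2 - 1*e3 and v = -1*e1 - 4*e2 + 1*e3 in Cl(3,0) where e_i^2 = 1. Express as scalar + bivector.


In Cl(3,0): e_i^2 = 1, e_ie_j = -e_je_i for i != j.
Scalar part = u . v = 1*(-1) + (-1)*(-4) + (-1)*1
= -1 + 4 + (-1) = 2
e12 coeff = 1*(-4) - (-1)*(-1) = -4 - 1 = -5
e13 coeff = 1*1 - (-1)*(-1) = 1 - 1 = 0
e23 coeff = (-1)*1 - (-1)*(-4) = -1 - 4 = -5
uv = 2 - 5*e12 + 0*e13 - 5*e23


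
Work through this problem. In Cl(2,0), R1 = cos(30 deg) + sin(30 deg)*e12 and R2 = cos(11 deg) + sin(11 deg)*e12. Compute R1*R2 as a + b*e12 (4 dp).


Same-plane rotors commute and their half-angles add:
R1*R2 = cos(a1 + a2) + sin(a1 + a2)*e12.
a1 + a2 = 30 + 11 = 41 deg
cos(41 deg) = 0.7547
sin(41 deg) = 0.6561
R1*R2 = 0.7547 + 0.6561*e12


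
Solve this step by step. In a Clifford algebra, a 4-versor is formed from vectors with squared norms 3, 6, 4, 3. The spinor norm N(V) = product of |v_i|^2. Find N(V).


Spinor norm N(V) = |v1|^2 * |v2|^2 * ... * |v4|^2
= 3 * 6 * 4 * 3
Running product: 3, 18, 72, 216
N(V) = 216


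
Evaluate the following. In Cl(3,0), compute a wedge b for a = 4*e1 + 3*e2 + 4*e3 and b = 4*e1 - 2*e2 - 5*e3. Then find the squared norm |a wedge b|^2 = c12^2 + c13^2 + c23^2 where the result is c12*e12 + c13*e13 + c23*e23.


a wedge b = (a1*b2 - a2*b1)*e12 + (a1*b3 - a3*b1)*e13 + (a2*b3 - a3*b2)*e23
e12 coeff: 4*(-2) - 3*4 = -8 - 12 = -20
e13 coeff: 4*(-5) - 4*4 = -20 - 16 = -36
e23 coeff: 3*(-5) - 4*(-2) = -15 - (-8) = -7
|a wedge b|^2 = (-20)^2 + (-36)^2 + (-7)^2
= 400 + 1296 + 49
= 1745


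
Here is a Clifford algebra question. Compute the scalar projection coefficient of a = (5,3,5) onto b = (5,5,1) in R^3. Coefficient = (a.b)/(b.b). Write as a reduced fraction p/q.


Projection coefficient = (a . b) / (b . b)
a . b = 5*5 + 3*5 + 5*1
= 25 + 15 + 5 = 45
b . b = 5^2 + 5^2 + 1^2
= 25 + 25 + 1 = 51
Coefficient = 45/51
In lowest terms: 15/17


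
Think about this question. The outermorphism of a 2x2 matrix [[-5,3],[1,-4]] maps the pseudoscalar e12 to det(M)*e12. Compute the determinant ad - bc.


The outermorphism of a linear map f sends e1^e2 to f(e1)^f(e2).
f(e1) = -5*e1 + 1*e2
f(e2) = 3*e1 - 4*e2
f(e1) ^ f(e2) = (-5*e1 + 1*e2) ^ (3*e1 - 4*e2)
= (-5)*(-4)*e12 + 1*3*e21
= (20 - 3)*e12
= 17*e12
Coefficient = 17


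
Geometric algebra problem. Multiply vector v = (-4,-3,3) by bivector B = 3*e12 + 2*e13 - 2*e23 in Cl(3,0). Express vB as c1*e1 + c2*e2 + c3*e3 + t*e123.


vB has grade-1 (vector) and grade-3 (trivector) parts: vB = (v _| B) + (v ^ B).
Vector part <vB>_1:
  e1: -v2*b12 - v3*b13 = -(-3)*(3) - (3)*(2) = 3
  e2: v1*b12 - v3*b23 = (-4)*(3) - (3)*(-2) = -6
  e3: v1*b13 + v2*b23 = (-4)*(2) + (-3)*(-2) = -2
Trivector part <vB>_3:
  e123: v1*b23 - v2*b13 + v3*b12 = (-4)*(-2) - (-3)*(2) + (3)*(3) = 23
vB = 3*e1 - 6*e2 - 2*e3 + 23*e123


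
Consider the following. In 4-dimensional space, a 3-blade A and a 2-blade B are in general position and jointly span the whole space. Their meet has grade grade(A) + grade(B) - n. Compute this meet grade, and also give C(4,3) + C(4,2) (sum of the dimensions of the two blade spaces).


Meet grade = grade(A) + grade(B) - n
= 3 + 2 - 4 = 1
C(4,3) = 4
C(4,2) = 6
dim_A + dim_B = 4 + 6 = 10


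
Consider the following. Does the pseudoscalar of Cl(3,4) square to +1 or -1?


The pseudoscalar I = e1...e_n (product of all n generators) of Cl(p,q) satisfies I^2 = (-1)^(q + n(n-1)/2).
p = 3, q = 4, n = p + q = 7
n(n-1)/2 = 7 * 6 / 2 = 21
Exponent = q + n(n-1)/2 = 4 + 21 = 25
I^2 = (-1)^25 = -1


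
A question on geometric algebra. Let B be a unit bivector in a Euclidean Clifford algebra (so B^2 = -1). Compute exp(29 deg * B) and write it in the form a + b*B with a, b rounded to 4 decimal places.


For a unit bivector B with B^2 = -1, the exponential series gives
e^(theta*B) = cos(theta) + sin(theta)*B (the GA analogue of Euler's formula).
theta = 29 degrees = 0.506145 rad
cos(29 deg) = 0.8746
sin(29 deg) = 0.4848
exp(theta*B) = 0.8746 + 0.4848*B


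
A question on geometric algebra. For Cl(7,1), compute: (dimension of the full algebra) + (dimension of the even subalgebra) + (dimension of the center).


n = 7 + 1 = 8
Total dim = 2^8 = 256
Even subalgebra dim = 2^7 = 128
n is even, so center dim = 1
Sum = 256 + 128 + 1 = 385


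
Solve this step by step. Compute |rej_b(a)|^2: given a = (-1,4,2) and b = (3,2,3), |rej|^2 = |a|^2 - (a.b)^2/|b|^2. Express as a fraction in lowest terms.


|a|^2 = (-1)^2 + 4^2 + 2^2 = 21
|b|^2 = 3^2 + 2^2 + 3^2 = 22
a . b = (-1)*3 + 4*2 + 2*3 = 11
(a.b)^2 = 11^2 = 121
|rej|^2 = 21 - 121/22
= (462 - 121)/22
= 341/22
In lowest terms: 31/2


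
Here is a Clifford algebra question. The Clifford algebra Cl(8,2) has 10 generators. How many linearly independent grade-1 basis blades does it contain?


Number of grade-k basis blades in Cl(p,q) with n = p + q is C(n, k).
n = 8 + 2 = 10
C(10, 1) = 10! / (1! * 9!)
= 3628800 / (1 * 362880)
= 10


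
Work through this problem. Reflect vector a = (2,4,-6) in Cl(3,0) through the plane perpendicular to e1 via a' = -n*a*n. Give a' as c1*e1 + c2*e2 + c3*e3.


Reflection formula: a' = -n*a*n, with n = e1 (unit vector, n^2 = 1).
For reflection through hyperplane perp to e1:
The component along e1 flips sign, others stay.
a = (2, 4, -6)
a' = (-2, 4, -6)
a' = -2*e1 + 4*e2 - 6*e3


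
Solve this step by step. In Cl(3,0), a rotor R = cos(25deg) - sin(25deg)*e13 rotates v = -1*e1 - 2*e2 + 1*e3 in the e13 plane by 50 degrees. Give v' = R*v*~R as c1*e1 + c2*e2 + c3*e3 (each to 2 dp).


Rotor R = cos(25deg) - sin(25deg)*e13
Rotation angle theta = 2 * 25 = 50 degrees in the e13 plane (e1 -> e3).
The component perpendicular to the plane (e2) is invariant: v'_2 = v2 = -2.00
cos(50deg) = 0.6428, sin(50deg) = 0.7660
v'_1 = v1*cos(theta) - v3*sin(theta) = -1*0.6428 - 1*0.7660 = -1.41
v'_3 = v1*sin(theta) + v3*cos(theta) = -1*0.7660 + 1*0.6428 = -0.12
v' = -1.41*e1 - 2.00*e2 - 0.12*e3


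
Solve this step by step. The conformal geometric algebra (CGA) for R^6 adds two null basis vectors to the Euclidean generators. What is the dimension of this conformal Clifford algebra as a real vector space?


The conformal model of R^6 uses Cl(7,1): the 6 Euclidean generators plus two extra orthogonal generators e+ (e+^2 = +1) and e- (e-^2 = -1), from which the null vectors e0, einf are built.
Number of generators m = 6 + 2 = 8.
dim Cl(p,q) = 2^m = 2^8 = 256


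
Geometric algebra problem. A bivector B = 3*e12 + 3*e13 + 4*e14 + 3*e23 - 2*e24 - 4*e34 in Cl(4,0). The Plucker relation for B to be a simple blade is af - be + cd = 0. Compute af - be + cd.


Plucker relation: af - be + cd
a*f = 3*(-4) = -12
b*e = 3*(-2) = -6
c*d = 4*3 = 12
af - be + cd = -12 - (-6) + 12
= 6


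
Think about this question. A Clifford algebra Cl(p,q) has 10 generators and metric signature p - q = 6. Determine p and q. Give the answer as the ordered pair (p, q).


We need p + q = 10 and p - q = 6.
Adding: 2p = 10 + 6 = 16, so p = 8.
Then q = 10 - 8 = 2.
(p, q) = (8, 2)


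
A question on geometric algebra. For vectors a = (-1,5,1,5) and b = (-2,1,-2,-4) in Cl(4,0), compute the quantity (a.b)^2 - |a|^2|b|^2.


a . b = (-1)*(-2) + 5*1 + 1*(-2) + 5*(-4)
= 2 + 5 + (-2) + (-20) = -15
|a|^2 = (-1)^2 + 5^2 + 1^2 + 5^2 = 52
|b|^2 = (-2)^2 + 1^2 + (-2)^2 + (-4)^2 = 25
(a.b)^2 = (-15)^2 = 225
|a|^2 * |b|^2 = 52 * 25 = 1300
Result = 225 - 1300 = -1075


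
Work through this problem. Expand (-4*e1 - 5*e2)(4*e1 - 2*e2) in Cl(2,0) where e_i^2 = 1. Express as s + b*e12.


Expand: (-4*e1 - 5*e2)(4*e1 - 2*e2)
= (-4)*4*e1e1 + (-4)*(-2)*e1e2 + (-5)*4*e2e1 + (-5)*(-2)*e2e2
Using e1^2 = e2^2 = 1, e2e1 = -e1e2:
Scalar part s = (-4)*4 + (-5)*(-2) = -16 + 10 = -6
Bivector part b = (-4)*(-2) - (-5)*4 = 8 - (-20) = 28
uv = -6 + 28*e12


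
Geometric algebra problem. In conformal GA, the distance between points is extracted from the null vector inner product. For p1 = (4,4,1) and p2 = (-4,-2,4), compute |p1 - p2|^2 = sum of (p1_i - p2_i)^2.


p1 - p2 = (8, 6, -3)
|p1 - p2|^2 = 8^2 + 6^2 + (-3)^2
= 64 + 36 + 9
= 109


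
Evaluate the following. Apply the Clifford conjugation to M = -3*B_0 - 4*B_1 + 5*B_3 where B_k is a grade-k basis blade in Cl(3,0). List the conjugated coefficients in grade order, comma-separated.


Clifford conjugate sign for grade k: (-1)^(k(k+1)/2)
Grade 0: (-1)^(0*1/2) = (-1)^0 = 1, coeff -3 -> -3
Grade 1: (-1)^(1*2/2) = (-1)^1 = -1, coeff -4 -> 4
Grade 3: (-1)^(3*4/2) = (-1)^6 = 1, coeff 5 -> 5
Conjugated coefficients: -3, 4, 5


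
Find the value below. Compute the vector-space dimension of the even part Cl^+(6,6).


Even subalgebra dimension = 2^(n-1)
n = 6 + 6 = 12
2^(12 - 1) = 2^11 = 2048
Verification: sum of C(12,k) for even k = 1 + 66 + 495 + 924 + 495 + 66 + 1 = 2048
Result = 2048


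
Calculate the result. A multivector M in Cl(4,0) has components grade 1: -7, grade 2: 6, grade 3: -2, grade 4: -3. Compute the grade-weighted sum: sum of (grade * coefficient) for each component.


Grade-weighted sum = sum of grade_k * coefficient_k
1*(-7) = -7
2*6 = 12
3*(-2) = -6
4*(-3) = -12
Total = -7 + 12 + (-6) + (-12) = -13


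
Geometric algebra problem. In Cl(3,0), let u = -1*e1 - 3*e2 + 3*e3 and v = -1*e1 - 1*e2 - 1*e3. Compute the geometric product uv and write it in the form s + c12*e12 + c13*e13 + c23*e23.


In Cl(3,0): e_i^2 = 1, e_ie_j = -e_je_i for i != j.
Scalar part = u . v = (-1)*(-1) + (-3)*(-1) + 3*(-1)
= 1 + 3 + (-3) = 1
e12 coeff = (-1)*(-1) - (-3)*(-1) = 1 - 3 = -2
e13 coeff = (-1)*(-1) - 3*(-1) = 1 - (-3) = 4
e23 coeff = (-3)*(-1) - 3*(-1) = 3 - (-3) = 6
uv = 1 - 2*e12 + 4*e13 + 6*e23


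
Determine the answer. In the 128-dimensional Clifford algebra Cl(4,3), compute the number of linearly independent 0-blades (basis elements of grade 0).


Number of grade-k basis blades in Cl(p,q) with n = p + q is C(n, k).
n = 4 + 3 = 7
C(7, 0) = 7! / (0! * 7!)
= 5040 / (1 * 5040)
= 1


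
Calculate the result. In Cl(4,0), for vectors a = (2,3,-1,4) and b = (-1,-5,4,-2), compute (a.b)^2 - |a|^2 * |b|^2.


a . b = 2*(-1) + 3*(-5) + (-1)*4 + 4*(-2)
= -2 + (-15) + (-4) + (-8) = -29
|a|^2 = 2^2 + 3^2 + (-1)^2 + 4^2 = 30
|b|^2 = (-1)^2 + (-5)^2 + 4^2 + (-2)^2 = 46
(a.b)^2 = (-29)^2 = 841
|a|^2 * |b|^2 = 30 * 46 = 1380
Result = 841 - 1380 = -539


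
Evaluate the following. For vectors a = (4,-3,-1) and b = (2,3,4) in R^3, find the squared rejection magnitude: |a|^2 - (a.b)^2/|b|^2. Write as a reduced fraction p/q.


|a|^2 = 4^2 + (-3)^2 + (-1)^2 = 26
|b|^2 = 2^2 + 3^2 + 4^2 = 29
a . b = 4*2 + (-3)*3 + (-1)*4 = -5
(a.b)^2 = (-5)^2 = 25
|rej|^2 = 26 - 25/29
= (754 - 25)/29
= 729/29
In lowest terms: 729/29


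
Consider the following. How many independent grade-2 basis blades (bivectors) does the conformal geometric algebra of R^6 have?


The conformal model of R^6 uses Cl(7,1) with m = 6 + 2 = 8 generators.
Number of grade-2 blades = C(m, 2) = C(8, 2)
= 8*7/2 = 28


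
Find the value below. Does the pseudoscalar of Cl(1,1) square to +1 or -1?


The pseudoscalar I = e1...e_n (product of all n generators) of Cl(p,q) satisfies I^2 = (-1)^(q + n(n-1)/2).
p = 1, q = 1, n = p + q = 2
n(n-1)/2 = 2 * 1 / 2 = 1
Exponent = q + n(n-1)/2 = 1 + 1 = 2
I^2 = (-1)^2 = +1


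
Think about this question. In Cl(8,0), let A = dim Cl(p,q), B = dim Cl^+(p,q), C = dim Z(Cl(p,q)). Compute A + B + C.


n = 8 + 0 = 8
Total dim = 2^8 = 256
Even subalgebra dim = 2^7 = 128
n is even, so center dim = 1
Sum = 256 + 128 + 1 = 385


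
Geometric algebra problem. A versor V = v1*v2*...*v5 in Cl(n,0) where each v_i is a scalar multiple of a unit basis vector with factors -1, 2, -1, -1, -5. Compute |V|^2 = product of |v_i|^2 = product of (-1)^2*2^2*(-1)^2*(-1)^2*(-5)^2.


Each vector v_i has |v_i|^2 = s_i^2
Squared scales: (-1)^2 = 1, 2^2 = 4, (-1)^2 = 1, (-1)^2 = 1, (-5)^2 = 25
|V|^2 = 1 * 4 * 1 * 1 * 25
= 100


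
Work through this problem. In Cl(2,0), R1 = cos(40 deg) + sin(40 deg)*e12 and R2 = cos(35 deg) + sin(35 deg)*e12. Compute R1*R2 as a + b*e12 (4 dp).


Same-plane rotors commute and their half-angles add:
R1*R2 = cos(a1 + a2) + sin(a1 + a2)*e12.
a1 + a2 = 40 + 35 = 75 deg
cos(75 deg) = 0.2588
sin(75 deg) = 0.9659
R1*R2 = 0.2588 + 0.9659*e12


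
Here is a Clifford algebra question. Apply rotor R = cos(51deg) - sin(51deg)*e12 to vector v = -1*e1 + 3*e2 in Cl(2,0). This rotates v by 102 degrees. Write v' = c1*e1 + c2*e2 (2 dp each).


Rotor R = cos(51deg) - sin(51deg)*e12
Rotation angle theta = 2 * 51 = 102 degrees
v' = R*v*~R rotates v by theta.
cos(102deg) = -0.2079, sin(102deg) = 0.9781
v'_1 = -1*cos(102deg) - 3*sin(102deg)
= -1*(-0.2079) - 3*0.9781
= -2.73
v'_2 = -1*sin(102deg) + 3*cos(102deg)
= -1*0.9781 + 3*(-0.2079)
= -1.60
v' = -2.73*e1 - 1.60*e2


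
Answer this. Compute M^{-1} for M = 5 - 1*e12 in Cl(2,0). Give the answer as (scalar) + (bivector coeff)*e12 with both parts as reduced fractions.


M = 5 - 1*e12, where e12^2 = -1.
Since M commutes with its reverse ~M = a - b*e12, M * ~M = a^2 - b^2*e12^2 = a^2 + b^2.
So M^{-1} = ~M / (a^2 + b^2) = (a - b*e12)/(a^2 + b^2).
a^2 + b^2 = 25 + 1 = 26
Scalar part = 5/26 = 5/26
Bivector coeff = 1/26 = 1/26
M^{-1} = 5/26 + 1/26*e12


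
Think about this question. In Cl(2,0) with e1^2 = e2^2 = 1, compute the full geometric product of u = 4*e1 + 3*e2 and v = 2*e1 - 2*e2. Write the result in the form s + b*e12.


Expand: (4*e1 + 3*e2)(2*e1 - 2*e2)
= 4*2*e1e1 + 4*(-2)*e1e2 + 3*2*e2e1 + 3*(-2)*e2e2
Using e1^2 = e2^2 = 1, e2e1 = -e1e2:
Scalar part s = 4*2 + 3*(-2) = 8 + (-6) = 2
Bivector part b = 4*(-2) - 3*2 = -8 - 6 = -14
uv = 2 - 14*e12


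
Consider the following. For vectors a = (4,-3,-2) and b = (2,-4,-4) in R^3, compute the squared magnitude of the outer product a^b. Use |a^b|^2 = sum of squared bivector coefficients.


a wedge b = (a1*b2 - a2*b1)*e12 + (a1*b3 - a3*b1)*e13 + (a2*b3 - a3*b2)*e23
e12 coeff: 4*(-4) - (-3)*2 = -16 - (-6) = -10
e13 coeff: 4*(-4) - (-2)*2 = -16 - (-4) = -12
e23 coeff: (-3)*(-4) - (-2)*(-4) = 12 - 8 = 4
|a wedge b|^2 = (-10)^2 + (-12)^2 + 4^2
= 100 + 144 + 16
= 260


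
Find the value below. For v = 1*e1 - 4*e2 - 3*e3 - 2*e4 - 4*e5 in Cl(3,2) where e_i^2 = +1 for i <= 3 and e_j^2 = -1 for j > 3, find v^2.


v^2 = sum of c_i^2 * e_i^2
Positive signature terms (e_i^2 = +1): 1^2 + (-4)^2 + (-3)^2 = 26
Negative signature terms (e_j^2 = -1): (-2)^2 + (-4)^2 = 20
v^2 = 26 - 20 = 6


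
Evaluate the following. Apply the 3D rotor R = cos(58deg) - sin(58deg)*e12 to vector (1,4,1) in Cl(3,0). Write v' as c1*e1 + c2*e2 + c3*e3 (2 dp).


Rotor R = cos(58deg) - sin(58deg)*e12
Rotation angle theta = 2 * 58 = 116 degrees in the e12 plane (e1 -> e2).
The component perpendicular to the plane (e3) is invariant: v'_3 = v3 = 1.00
cos(116deg) = -0.4384, sin(116deg) = 0.8988
v'_1 = v1*cos(theta) - v2*sin(theta) = 1*(-0.4384) - 4*0.8988 = -4.03
v'_2 = v1*sin(theta) + v2*cos(theta) = 1*0.8988 + 4*(-0.4384) = -0.85
v' = -4.03*e1 - 0.85*e2 + 1.00*e3


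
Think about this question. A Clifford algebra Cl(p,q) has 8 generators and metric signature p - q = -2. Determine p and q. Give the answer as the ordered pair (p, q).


We need p + q = 8 and p - q = -2.
Adding: 2p = 8 + (-2) = 6, so p = 3.
Then q = 8 - 3 = 5.
(p, q) = (3, 5)


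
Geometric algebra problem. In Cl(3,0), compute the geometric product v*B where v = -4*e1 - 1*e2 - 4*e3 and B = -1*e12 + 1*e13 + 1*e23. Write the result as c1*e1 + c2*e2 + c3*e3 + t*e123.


vB has grade-1 (vector) and grade-3 (trivector) parts: vB = (v _| B) + (v ^ B).
Vector part <vB>_1:
  e1: -v2*b12 - v3*b13 = -(-1)*(-1) - (-4)*(1) = 3
  e2: v1*b12 - v3*b23 = (-4)*(-1) - (-4)*(1) = 8
  e3: v1*b13 + v2*b23 = (-4)*(1) + (-1)*(1) = -5
Trivector part <vB>_3:
  e123: v1*b23 - v2*b13 + v3*b12 = (-4)*(1) - (-1)*(1) + (-4)*(-1) = 1
vB = 3*e1 + 8*e2 - 5*e3 + 1*e123


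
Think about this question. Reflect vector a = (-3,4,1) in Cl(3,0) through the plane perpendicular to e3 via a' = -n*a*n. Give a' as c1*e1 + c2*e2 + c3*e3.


Reflection formula: a' = -n*a*n, with n = e3 (unit vector, n^2 = 1).
For reflection through hyperplane perp to e3:
The component along e3 flips sign, others stay.
a = (-3, 4, 1)
a' = (-3, 4, -1)
a' = -3*e1 + 4*e2 - 1*e3


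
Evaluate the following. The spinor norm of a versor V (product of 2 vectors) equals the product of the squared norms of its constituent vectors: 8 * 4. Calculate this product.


Spinor norm N(V) = |v1|^2 * |v2|^2 * ... * |v2|^2
= 8 * 4
Running product: 8, 32
N(V) = 32


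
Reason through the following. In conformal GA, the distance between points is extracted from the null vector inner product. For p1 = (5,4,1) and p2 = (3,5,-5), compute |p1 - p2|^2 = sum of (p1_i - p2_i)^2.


p1 - p2 = (2, -1, 6)
|p1 - p2|^2 = 2^2 + (-1)^2 + 6^2
= 4 + 1 + 36
= 41


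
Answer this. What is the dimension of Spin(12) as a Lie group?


Spin(n) double-covers SO(n); both have Lie algebra so(n) of dimension n(n-1)/2.
n = 12
n(n-1) = 12 * 11 = 132
dim Spin(12) = 132/2 = 66


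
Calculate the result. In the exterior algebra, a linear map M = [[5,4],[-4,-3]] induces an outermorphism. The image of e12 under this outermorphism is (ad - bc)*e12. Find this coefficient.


The outermorphism of a linear map f sends e1^e2 to f(e1)^f(e2).
f(e1) = 5*e1 - 4*e2
f(e2) = 4*e1 - 3*e2
f(e1) ^ f(e2) = (5*e1 - 4*e2) ^ (4*e1 - 3*e2)
= 5*(-3)*e12 + (-4)*4*e21
= (-15 - (-16))*e12
= 1*e12
Coefficient = 1


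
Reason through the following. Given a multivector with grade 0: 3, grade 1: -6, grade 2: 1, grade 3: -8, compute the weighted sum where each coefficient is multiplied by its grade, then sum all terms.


Grade-weighted sum = sum of grade_k * coefficient_k
0*3 = 0
1*(-6) = -6
2*1 = 2
3*(-8) = -24
Total = 0 + (-6) + 2 + (-24) = -28


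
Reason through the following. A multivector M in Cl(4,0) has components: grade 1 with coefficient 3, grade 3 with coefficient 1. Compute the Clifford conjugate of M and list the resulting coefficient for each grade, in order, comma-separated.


Clifford conjugate sign for grade k: (-1)^(k(k+1)/2)
Grade 1: (-1)^(1*2/2) = (-1)^1 = -1, coeff 3 -> -3
Grade 3: (-1)^(3*4/2) = (-1)^6 = 1, coeff 1 -> 1
Conjugated coefficients: -3, 1


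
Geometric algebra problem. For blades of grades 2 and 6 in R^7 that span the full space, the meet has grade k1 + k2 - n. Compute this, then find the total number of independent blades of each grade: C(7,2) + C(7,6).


Meet grade = grade(A) + grade(B) - n
= 2 + 6 - 7 = 1
C(7,2) = 21
C(7,6) = 7
dim_A + dim_B = 21 + 7 = 28


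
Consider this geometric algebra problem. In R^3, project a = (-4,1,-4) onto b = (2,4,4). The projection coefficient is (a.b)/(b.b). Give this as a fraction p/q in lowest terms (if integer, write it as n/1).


Projection coefficient = (a . b) / (b . b)
a . b = (-4)*2 + 1*4 + (-4)*4
= -8 + 4 + (-16) = -20
b . b = 2^2 + 4^2 + 4^2
= 4 + 16 + 16 = 36
Coefficient = -20/36
In lowest terms: -5/9


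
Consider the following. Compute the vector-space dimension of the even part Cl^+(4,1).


Even subalgebra dimension = 2^(n-1)
n = 4 + 1 = 5
2^(5 - 1) = 2^4 = 16
Verification: sum of C(5,k) for even k = 1 + 10 + 5 = 16
Result = 16


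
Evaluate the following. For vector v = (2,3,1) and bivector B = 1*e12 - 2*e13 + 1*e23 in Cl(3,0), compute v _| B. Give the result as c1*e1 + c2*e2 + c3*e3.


Left contraction v _| B = <vB>_1 (grade-1 part of the geometric product vB).
Using e1_|e12 = e2, e2_|e12 = -e1, e1_|e13 = e3, e3_|e13 = -e1, e2_|e23 = e3, e3_|e23 = -e2:
e1 coeff: -v2*b12 - v3*b13 = -(3)*(1) - (1)*(-2) = -1
e2 coeff: v1*b12 - v3*b23 = (2)*(1) - (1)*(1) = 1
e3 coeff: v1*b13 + v2*b23 = (2)*(-2) + (3)*(1) = -1
v _| B = -1*e1 + 1*e2 - 1*e3


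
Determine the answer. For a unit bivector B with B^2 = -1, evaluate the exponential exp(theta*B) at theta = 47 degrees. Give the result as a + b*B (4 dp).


For a unit bivector B with B^2 = -1, the exponential series gives
e^(theta*B) = cos(theta) + sin(theta)*B (the GA analogue of Euler's formula).
theta = 47 degrees = 0.820305 rad
cos(47 deg) = 0.6820
sin(47 deg) = 0.7314
exp(theta*B) = 0.6820 + 0.7314*B


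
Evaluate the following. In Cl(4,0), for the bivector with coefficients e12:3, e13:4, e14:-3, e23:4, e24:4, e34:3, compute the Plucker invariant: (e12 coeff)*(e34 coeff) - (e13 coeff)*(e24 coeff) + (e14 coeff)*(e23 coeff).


Plucker relation: af - be + cd
a*f = 3*3 = 9
b*e = 4*4 = 16
c*d = (-3)*4 = -12
af - be + cd = 9 - 16 + (-12)
= -19


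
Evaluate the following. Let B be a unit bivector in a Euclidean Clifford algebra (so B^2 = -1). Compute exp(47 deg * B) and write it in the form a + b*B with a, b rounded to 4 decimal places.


For a unit bivector B with B^2 = -1, the exponential series gives
e^(theta*B) = cos(theta) + sin(theta)*B (the GA analogue of Euler's formula).
theta = 47 degrees = 0.820305 rad
cos(47 deg) = 0.6820
sin(47 deg) = 0.7314
exp(theta*B) = 0.6820 + 0.7314*B


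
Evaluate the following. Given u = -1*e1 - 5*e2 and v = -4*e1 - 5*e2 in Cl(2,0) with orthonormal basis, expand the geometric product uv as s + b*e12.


Expand: (-1*e1 - 5*e2)(-4*e1 - 5*e2)
= (-1)*(-4)*e1e1 + (-1)*(-5)*e1e2 + (-5)*(-4)*e2e1 + (-5)*(-5)*e2e2
Using e1^2 = e2^2 = 1, e2e1 = -e1e2:
Scalar part s = (-1)*(-4) + (-5)*(-5) = 4 + 25 = 29
Bivector part b = (-1)*(-5) - (-5)*(-4) = 5 - 20 = -15
uv = 29 - 15*e12


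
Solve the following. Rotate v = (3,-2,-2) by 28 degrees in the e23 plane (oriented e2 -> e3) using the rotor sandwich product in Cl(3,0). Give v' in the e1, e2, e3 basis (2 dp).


Rotor R = cos(14deg) - sin(14deg)*e23
Rotation angle theta = 2 * 14 = 28 degrees in the e23 plane (e2 -> e3).
The component perpendicular to the plane (e1) is invariant: v'_1 = v1 = 3.00
cos(28deg) = 0.8829, sin(28deg) = 0.4695
v'_2 = v2*cos(theta) - v3*sin(theta) = -2*0.8829 - (-2)*0.4695 = -0.83
v'_3 = v2*sin(theta) + v3*cos(theta) = -2*0.4695 + (-2)*0.8829 = -2.70
v' = 3.00*e1 - 0.83*e2 - 2.70*e3


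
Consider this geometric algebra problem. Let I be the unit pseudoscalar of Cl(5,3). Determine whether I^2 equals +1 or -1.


The pseudoscalar I = e1...e_n (product of all n generators) of Cl(p,q) satisfies I^2 = (-1)^(q + n(n-1)/2).
p = 5, q = 3, n = p + q = 8
n(n-1)/2 = 8 * 7 / 2 = 28
Exponent = q + n(n-1)/2 = 3 + 28 = 31
I^2 = (-1)^31 = -1


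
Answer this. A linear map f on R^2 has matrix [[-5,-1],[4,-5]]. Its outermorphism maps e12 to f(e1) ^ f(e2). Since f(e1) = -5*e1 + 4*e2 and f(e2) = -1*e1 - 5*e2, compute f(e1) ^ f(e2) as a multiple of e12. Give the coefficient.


The outermorphism of a linear map f sends e1^e2 to f(e1)^f(e2).
f(e1) = -5*e1 + 4*e2
f(e2) = -1*e1 - 5*e2
f(e1) ^ f(e2) = (-5*e1 + 4*e2) ^ (-1*e1 - 5*e2)
= (-5)*(-5)*e12 + 4*(-1)*e21
= (25 - (-4))*e12
= 29*e12
Coefficient = 29


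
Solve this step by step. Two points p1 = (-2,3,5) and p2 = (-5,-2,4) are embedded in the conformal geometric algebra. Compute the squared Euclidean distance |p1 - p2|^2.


p1 - p2 = (3, 5, 1)
|p1 - p2|^2 = 3^2 + 5^2 + 1^2
= 9 + 25 + 1
= 35


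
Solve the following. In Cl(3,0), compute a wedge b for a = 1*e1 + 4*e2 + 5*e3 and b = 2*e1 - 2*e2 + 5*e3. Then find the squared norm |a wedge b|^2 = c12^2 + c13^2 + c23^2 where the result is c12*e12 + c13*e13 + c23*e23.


a wedge b = (a1*b2 - a2*b1)*e12 + (a1*b3 - a3*b1)*e13 + (a2*b3 - a3*b2)*e23
e12 coeff: 1*(-2) - 4*2 = -2 - 8 = -10
e13 coeff: 1*5 - 5*2 = 5 - 10 = -5
e23 coeff: 4*5 - 5*(-2) = 20 - (-10) = 30
|a wedge b|^2 = (-10)^2 + (-5)^2 + 30^2
= 100 + 25 + 900
= 1025


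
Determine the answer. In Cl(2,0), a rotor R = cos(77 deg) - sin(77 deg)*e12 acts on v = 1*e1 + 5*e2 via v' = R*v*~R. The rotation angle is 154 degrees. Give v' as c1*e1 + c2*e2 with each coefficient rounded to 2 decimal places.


Rotor R = cos(77deg) - sin(77deg)*e12
Rotation angle theta = 2 * 77 = 154 degrees
v' = R*v*~R rotates v by theta.
cos(154deg) = -0.8988, sin(154deg) = 0.4384
v'_1 = 1*cos(154deg) - 5*sin(154deg)
= 1*(-0.8988) - 5*0.4384
= -3.09
v'_2 = 1*sin(154deg) + 5*cos(154deg)
= 1*0.4384 + 5*(-0.8988)
= -4.06
v' = -3.09*e1 - 4.06*e2


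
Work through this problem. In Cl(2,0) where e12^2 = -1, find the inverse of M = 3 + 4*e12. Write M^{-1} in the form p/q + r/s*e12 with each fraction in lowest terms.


M = 3 + 4*e12, where e12^2 = -1.
Since M commutes with its reverse ~M = a - b*e12, M * ~M = a^2 - b^2*e12^2 = a^2 + b^2.
So M^{-1} = ~M / (a^2 + b^2) = (a - b*e12)/(a^2 + b^2).
a^2 + b^2 = 9 + 16 = 25
Scalar part = 3/25 = 3/25
Bivector coeff = -4/25 = -4/25
M^{-1} = 3/25 - 4/25*e12


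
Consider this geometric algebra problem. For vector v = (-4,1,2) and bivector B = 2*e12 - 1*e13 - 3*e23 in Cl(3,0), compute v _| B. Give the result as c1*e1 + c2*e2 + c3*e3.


Left contraction v _| B = <vB>_1 (grade-1 part of the geometric product vB).
Using e1_|e12 = e2, e2_|e12 = -e1, e1_|e13 = e3, e3_|e13 = -e1, e2_|e23 = e3, e3_|e23 = -e2:
e1 coeff: -v2*b12 - v3*b13 = -(1)*(2) - (2)*(-1) = 0
e2 coeff: v1*b12 - v3*b23 = (-4)*(2) - (2)*(-3) = -2
e3 coeff: v1*b13 + v2*b23 = (-4)*(-1) + (1)*(-3) = 1
v _| B = 0*e1 - 2*e2 + 1*e3


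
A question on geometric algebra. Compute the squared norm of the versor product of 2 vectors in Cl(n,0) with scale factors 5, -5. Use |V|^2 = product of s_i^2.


Each vector v_i has |v_i|^2 = s_i^2
Squared scales: 5^2 = 25, (-5)^2 = 25
|V|^2 = 25 * 25
= 625


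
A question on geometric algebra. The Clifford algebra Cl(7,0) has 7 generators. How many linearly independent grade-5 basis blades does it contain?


Number of grade-k basis blades in Cl(p,q) with n = p + q is C(n, k).
n = 7 + 0 = 7
C(7, 5) = 7! / (5! * 2!)
= 5040 / (120 * 2)
= 21


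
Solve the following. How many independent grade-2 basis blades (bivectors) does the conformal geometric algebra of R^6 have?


The conformal model of R^6 uses Cl(7,1) with m = 6 + 2 = 8 generators.
Number of grade-2 blades = C(m, 2) = C(8, 2)
= 8*7/2 = 28


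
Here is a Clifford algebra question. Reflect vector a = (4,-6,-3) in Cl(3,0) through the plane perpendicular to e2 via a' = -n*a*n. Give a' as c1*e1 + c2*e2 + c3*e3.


Reflection formula: a' = -n*a*n, with n = e2 (unit vector, n^2 = 1).
For reflection through hyperplane perp to e2:
The component along e2 flips sign, others stay.
a = (4, -6, -3)
a' = (4, 6, -3)
a' = 4*e1 + 6*e2 - 3*e3


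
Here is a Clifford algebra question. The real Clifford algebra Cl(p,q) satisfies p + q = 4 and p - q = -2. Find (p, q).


We need p + q = 4 and p - q = -2.
Adding: 2p = 4 + (-2) = 2, so p = 1.
Then q = 4 - 1 = 3.
(p, q) = (1, 3)


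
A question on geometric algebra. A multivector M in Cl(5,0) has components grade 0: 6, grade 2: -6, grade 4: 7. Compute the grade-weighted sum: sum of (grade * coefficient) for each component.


Grade-weighted sum = sum of grade_k * coefficient_k
0*6 = 0
2*(-6) = -12
4*7 = 28
Total = 0 + (-12) + 28 = 16


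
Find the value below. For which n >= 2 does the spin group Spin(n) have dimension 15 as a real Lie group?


dim Spin(n) = dim so(n) = n(n-1)/2.
Solve n(n-1)/2 = 15, i.e. n^2 - n - 30 = 0.
Discriminant = 1 + 8*15 = 121
n = (1 + sqrt(121))/2 = (1 + 11)/2 = 6


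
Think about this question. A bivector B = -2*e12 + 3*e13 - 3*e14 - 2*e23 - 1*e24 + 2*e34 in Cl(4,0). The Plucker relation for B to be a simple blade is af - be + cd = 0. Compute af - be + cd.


Plucker relation: af - be + cd
a*f = (-2)*2 = -4
b*e = 3*(-1) = -3
c*d = (-3)*(-2) = 6
af - be + cd = -4 - (-3) + 6
= 5


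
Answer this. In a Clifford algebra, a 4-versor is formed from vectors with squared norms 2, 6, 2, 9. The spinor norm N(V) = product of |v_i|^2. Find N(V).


Spinor norm N(V) = |v1|^2 * |v2|^2 * ... * |v4|^2
= 2 * 6 * 2 * 9
Running product: 2, 12, 24, 216
N(V) = 216


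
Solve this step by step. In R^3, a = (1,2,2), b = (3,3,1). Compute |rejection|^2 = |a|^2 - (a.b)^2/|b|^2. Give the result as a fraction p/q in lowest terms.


|a|^2 = 1^2 + 2^2 + 2^2 = 9
|b|^2 = 3^2 + 3^2 + 1^2 = 19
a . b = 1*3 + 2*3 + 2*1 = 11
(a.b)^2 = 11^2 = 121
|rej|^2 = 9 - 121/19
= (171 - 121)/19
= 50/19
In lowest terms: 50/19


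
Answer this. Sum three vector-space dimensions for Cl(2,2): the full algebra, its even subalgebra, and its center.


n = 2 + 2 = 4
Total dim = 2^4 = 16
Even subalgebra dim = 2^3 = 8
n is even, so center dim = 1
Sum = 16 + 8 + 1 = 25


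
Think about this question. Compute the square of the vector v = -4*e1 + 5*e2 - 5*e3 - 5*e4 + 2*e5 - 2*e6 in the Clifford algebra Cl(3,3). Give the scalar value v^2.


v^2 = sum of c_i^2 * e_i^2
Positive signature terms (e_i^2 = +1): (-4)^2 + 5^2 + (-5)^2 = 66
Negative signature terms (e_j^2 = -1): (-5)^2 + 2^2 + (-2)^2 = 33
v^2 = 66 - 33 = 33


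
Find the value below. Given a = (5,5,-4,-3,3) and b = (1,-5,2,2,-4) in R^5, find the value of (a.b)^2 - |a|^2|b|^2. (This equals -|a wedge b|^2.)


a . b = 5*1 + 5*(-5) + (-4)*2 + (-3)*2 + 3*(-4)
= 5 + (-25) + (-8) + (-6) + (-12) = -46
|a|^2 = 5^2 + 5^2 + (-4)^2 + (-3)^2 + 3^2 = 84
|b|^2 = 1^2 + (-5)^2 + 2^2 + 2^2 + (-4)^2 = 50
(a.b)^2 = (-46)^2 = 2116
|a|^2 * |b|^2 = 84 * 50 = 4200
Result = 2116 - 4200 = -2084


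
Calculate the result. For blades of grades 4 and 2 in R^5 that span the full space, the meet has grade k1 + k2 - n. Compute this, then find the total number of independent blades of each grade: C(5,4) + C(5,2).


Meet grade = grade(A) + grade(B) - n
= 4 + 2 - 5 = 1
C(5,4) = 5
C(5,2) = 10
dim_A + dim_B = 5 + 10 = 15


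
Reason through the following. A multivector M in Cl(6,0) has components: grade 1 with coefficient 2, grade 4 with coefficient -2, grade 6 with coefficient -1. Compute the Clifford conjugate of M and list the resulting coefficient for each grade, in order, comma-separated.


Clifford conjugate sign for grade k: (-1)^(k(k+1)/2)
Grade 1: (-1)^(1*2/2) = (-1)^1 = -1, coeff 2 -> -2
Grade 4: (-1)^(4*5/2) = (-1)^10 = 1, coeff -2 -> -2
Grade 6: (-1)^(6*7/2) = (-1)^21 = -1, coeff -1 -> 1
Conjugated coefficients: -2, -2, 1


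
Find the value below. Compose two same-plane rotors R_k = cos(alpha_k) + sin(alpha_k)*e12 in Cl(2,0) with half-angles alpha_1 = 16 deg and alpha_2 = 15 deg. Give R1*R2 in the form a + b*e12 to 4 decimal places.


Same-plane rotors commute and their half-angles add:
R1*R2 = cos(a1 + a2) + sin(a1 + a2)*e12.
a1 + a2 = 16 + 15 = 31 deg
cos(31 deg) = 0.8572
sin(31 deg) = 0.5150
R1*R2 = 0.8572 + 0.5150*e12


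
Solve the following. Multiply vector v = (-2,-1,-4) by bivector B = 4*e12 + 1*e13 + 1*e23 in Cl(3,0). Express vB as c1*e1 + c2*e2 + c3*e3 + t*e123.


vB has grade-1 (vector) and grade-3 (trivector) parts: vB = (v _| B) + (v ^ B).
Vector part <vB>_1:
  e1: -v2*b12 - v3*b13 = -(-1)*(4) - (-4)*(1) = 8
  e2: v1*b12 - v3*b23 = (-2)*(4) - (-4)*(1) = -4
  e3: v1*b13 + v2*b23 = (-2)*(1) + (-1)*(1) = -3
Trivector part <vB>_3:
  e123: v1*b23 - v2*b13 + v3*b12 = (-2)*(1) - (-1)*(1) + (-4)*(4) = -17
vB = 8*e1 - 4*e2 - 3*e3 - 17*e123


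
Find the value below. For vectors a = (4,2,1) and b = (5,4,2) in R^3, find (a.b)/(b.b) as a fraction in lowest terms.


Projection coefficient = (a . b) / (b . b)
a . b = 4*5 + 2*4 + 1*2
= 20 + 8 + 2 = 30
b . b = 5^2 + 4^2 + 2^2
= 25 + 16 + 4 = 45
Coefficient = 30/45
In lowest terms: 2/3


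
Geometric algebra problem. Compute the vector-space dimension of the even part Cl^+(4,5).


Even subalgebra dimension = 2^(n-1)
n = 4 + 5 = 9
2^(9 - 1) = 2^8 = 256
Verification: sum of C(9,k) for even k = 1 + 36 + 126 + 84 + 9 = 256
Result = 256


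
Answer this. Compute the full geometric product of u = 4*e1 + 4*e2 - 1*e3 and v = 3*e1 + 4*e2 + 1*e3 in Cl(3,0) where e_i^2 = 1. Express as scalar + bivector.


In Cl(3,0): e_i^2 = 1, e_ie_j = -e_je_i for i != j.
Scalar part = u . v = 4*3 + 4*4 + (-1)*1
= 12 + 16 + (-1) = 27
e12 coeff = 4*4 - 4*3 = 16 - 12 = 4
e13 coeff = 4*1 - (-1)*3 = 4 - (-3) = 7
e23 coeff = 4*1 - (-1)*4 = 4 - (-4) = 8
uv = 27 + 4*e12 + 7*e13 + 8*e23


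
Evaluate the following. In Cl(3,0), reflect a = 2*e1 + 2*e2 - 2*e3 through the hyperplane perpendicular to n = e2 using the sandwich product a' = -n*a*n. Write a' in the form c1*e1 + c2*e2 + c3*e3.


Reflection formula: a' = -n*a*n, with n = e2 (unit vector, n^2 = 1).
For reflection through hyperplane perp to e2:
The component along e2 flips sign, others stay.
a = (2, 2, -2)
a' = (2, -2, -2)
a' = 2*e1 - 2*e2 - 2*e3


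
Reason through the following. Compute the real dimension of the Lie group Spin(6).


Spin(n) double-covers SO(n); both have Lie algebra so(n) of dimension n(n-1)/2.
n = 6
n(n-1) = 6 * 5 = 30
dim Spin(6) = 30/2 = 15


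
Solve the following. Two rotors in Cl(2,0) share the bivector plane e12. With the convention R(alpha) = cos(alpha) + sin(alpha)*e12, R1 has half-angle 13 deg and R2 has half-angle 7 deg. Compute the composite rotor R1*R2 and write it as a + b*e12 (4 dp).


Same-plane rotors commute and their half-angles add:
R1*R2 = cos(a1 + a2) + sin(a1 + a2)*e12.
a1 + a2 = 13 + 7 = 20 deg
cos(20 deg) = 0.9397
sin(20 deg) = 0.3420
R1*R2 = 0.9397 + 0.3420*e12


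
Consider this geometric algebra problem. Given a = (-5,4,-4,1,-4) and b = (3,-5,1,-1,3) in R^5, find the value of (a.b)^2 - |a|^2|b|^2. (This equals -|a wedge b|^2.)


a . b = (-5)*3 + 4*(-5) + (-4)*1 + 1*(-1) + (-4)*3
= -15 + (-20) + (-4) + (-1) + (-12) = -52
|a|^2 = (-5)^2 + 4^2 + (-4)^2 + 1^2 + (-4)^2 = 74
|b|^2 = 3^2 + (-5)^2 + 1^2 + (-1)^2 + 3^2 = 45
(a.b)^2 = (-52)^2 = 2704
|a|^2 * |b|^2 = 74 * 45 = 3330
Result = 2704 - 3330 = -626


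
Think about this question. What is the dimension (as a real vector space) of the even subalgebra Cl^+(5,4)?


Even subalgebra dimension = 2^(n-1)
n = 5 + 4 = 9
2^(9 - 1) = 2^8 = 256
Verification: sum of C(9,k) for even k = 1 + 36 + 126 + 84 + 9 = 256
Result = 256


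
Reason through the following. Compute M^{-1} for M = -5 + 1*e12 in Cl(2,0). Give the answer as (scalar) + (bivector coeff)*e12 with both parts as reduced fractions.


M = -5 + 1*e12, where e12^2 = -1.
Since M commutes with its reverse ~M = a - b*e12, M * ~M = a^2 - b^2*e12^2 = a^2 + b^2.
So M^{-1} = ~M / (a^2 + b^2) = (a - b*e12)/(a^2 + b^2).
a^2 + b^2 = 25 + 1 = 26
Scalar part = -5/26 = -5/26
Bivector coeff = -1/26 = -1/26
M^{-1} = -5/26 - 1/26*e12


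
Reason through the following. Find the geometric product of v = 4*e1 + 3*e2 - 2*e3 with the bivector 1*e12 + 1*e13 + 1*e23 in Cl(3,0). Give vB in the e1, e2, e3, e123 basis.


vB has grade-1 (vector) and grade-3 (trivector) parts: vB = (v _| B) + (v ^ B).
Vector part <vB>_1:
  e1: -v2*b12 - v3*b13 = -(3)*(1) - (-2)*(1) = -1
  e2: v1*b12 - v3*b23 = (4)*(1) - (-2)*(1) = 6
  e3: v1*b13 + v2*b23 = (4)*(1) + (3)*(1) = 7
Trivector part <vB>_3:
  e123: v1*b23 - v2*b13 + v3*b12 = (4)*(1) - (3)*(1) + (-2)*(1) = -1
vB = -1*e1 + 6*e2 + 7*e3 - 1*e123


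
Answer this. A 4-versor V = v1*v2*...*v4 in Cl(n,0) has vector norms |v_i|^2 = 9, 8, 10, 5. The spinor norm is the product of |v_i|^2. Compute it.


Spinor norm N(V) = |v1|^2 * |v2|^2 * ... * |v4|^2
= 9 * 8 * 10 * 5
Running product: 9, 72, 720, 3600
N(V) = 3600


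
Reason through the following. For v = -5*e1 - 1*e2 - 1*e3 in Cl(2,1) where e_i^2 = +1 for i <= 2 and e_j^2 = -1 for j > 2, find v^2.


v^2 = sum of c_i^2 * e_i^2
Positive signature terms (e_i^2 = +1): (-5)^2 + (-1)^2 = 26
Negative signature terms (e_j^2 = -1): (-1)^2 = 1
v^2 = 26 - 1 = 25


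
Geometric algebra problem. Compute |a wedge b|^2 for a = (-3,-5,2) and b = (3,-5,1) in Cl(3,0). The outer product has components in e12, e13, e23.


a wedge b = (a1*b2 - a2*b1)*e12 + (a1*b3 - a3*b1)*e13 + (a2*b3 - a3*b2)*e23
e12 coeff: (-3)*(-5) - (-5)*3 = 15 - (-15) = 30
e13 coeff: (-3)*1 - 2*3 = -3 - 6 = -9
e23 coeff: (-5)*1 - 2*(-5) = -5 - (-10) = 5
|a wedge b|^2 = 30^2 + (-9)^2 + 5^2
= 900 + 81 + 25
= 1006


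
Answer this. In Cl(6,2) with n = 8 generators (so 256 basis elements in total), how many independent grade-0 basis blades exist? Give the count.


Number of grade-k basis blades in Cl(p,q) with n = p + q is C(n, k).
n = 6 + 2 = 8
C(8, 0) = 8! / (0! * 8!)
= 40320 / (1 * 40320)
= 1


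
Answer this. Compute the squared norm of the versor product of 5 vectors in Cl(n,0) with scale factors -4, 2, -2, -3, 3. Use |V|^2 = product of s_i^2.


Each vector v_i has |v_i|^2 = s_i^2
Squared scales: (-4)^2 = 16, 2^2 = 4, (-2)^2 = 4, (-3)^2 = 9, 3^2 = 9
|V|^2 = 16 * 4 * 4 * 9 * 9
= 20736


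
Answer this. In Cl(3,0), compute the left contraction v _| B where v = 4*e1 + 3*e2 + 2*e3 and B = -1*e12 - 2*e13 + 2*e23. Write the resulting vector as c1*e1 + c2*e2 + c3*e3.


Left contraction v _| B = <vB>_1 (grade-1 part of the geometric product vB).
Using e1_|e12 = e2, e2_|e12 = -e1, e1_|e13 = e3, e3_|e13 = -e1, e2_|e23 = e3, e3_|e23 = -e2:
e1 coeff: -v2*b12 - v3*b13 = -(3)*(-1) - (2)*(-2) = 7
e2 coeff: v1*b12 - v3*b23 = (4)*(-1) - (2)*(2) = -8
e3 coeff: v1*b13 + v2*b23 = (4)*(-2) + (3)*(2) = -2
v _| B = 7*e1 - 8*e2 - 2*e3


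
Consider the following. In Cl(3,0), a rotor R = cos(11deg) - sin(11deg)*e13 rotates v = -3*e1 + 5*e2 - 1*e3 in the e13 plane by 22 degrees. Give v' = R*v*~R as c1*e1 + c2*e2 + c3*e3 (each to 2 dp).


Rotor R = cos(11deg) - sin(11deg)*e13
Rotation angle theta = 2 * 11 = 22 degrees in the e13 plane (e1 -> e3).
The component perpendicular to the plane (e2) is invariant: v'_2 = v2 = 5.00
cos(22deg) = 0.9272, sin(22deg) = 0.3746
v'_1 = v1*cos(theta) - v3*sin(theta) = -3*0.9272 - (-1)*0.3746 = -2.41
v'_3 = v1*sin(theta) + v3*cos(theta) = -3*0.3746 + (-1)*0.9272 = -2.05
v' = -2.41*e1 + 5.00*e2 - 2.05*e3


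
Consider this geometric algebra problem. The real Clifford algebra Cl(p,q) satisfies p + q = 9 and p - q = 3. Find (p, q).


We need p + q = 9 and p - q = 3.
Adding: 2p = 9 + 3 = 12, so p = 6.
Then q = 9 - 6 = 3.
(p, q) = (6, 3)


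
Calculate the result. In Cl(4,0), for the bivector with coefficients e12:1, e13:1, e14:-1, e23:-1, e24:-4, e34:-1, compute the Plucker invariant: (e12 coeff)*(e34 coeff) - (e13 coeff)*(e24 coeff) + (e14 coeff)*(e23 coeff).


Plucker relation: af - be + cd
a*f = 1*(-1) = -1
b*e = 1*(-4) = -4
c*d = (-1)*(-1) = 1
af - be + cd = -1 - (-4) + 1
= 4


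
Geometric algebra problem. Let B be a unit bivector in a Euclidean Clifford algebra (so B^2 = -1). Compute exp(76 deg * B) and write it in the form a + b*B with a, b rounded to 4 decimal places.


For a unit bivector B with B^2 = -1, the exponential series gives
e^(theta*B) = cos(theta) + sin(theta)*B (the GA analogue of Euler's formula).
theta = 76 degrees = 1.32645 rad
cos(76 deg) = 0.2419
sin(76 deg) = 0.9703
exp(theta*B) = 0.2419 + 0.9703*B
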